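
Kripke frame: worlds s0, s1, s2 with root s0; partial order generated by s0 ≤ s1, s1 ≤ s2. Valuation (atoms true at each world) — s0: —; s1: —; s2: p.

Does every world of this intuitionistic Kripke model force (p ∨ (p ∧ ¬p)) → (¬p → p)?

s0 ⊩ (p ∨ (p ∧ ¬p)) → (¬p → p): every world accessible from s0 that forces p ∨ (p ∧ ¬p) (namely s2) also forces ¬p → p.
Since the root s0 forces (p ∨ (p ∧ ¬p)) → (¬p → p) and forcing is persistent (monotone upward), every world forces it.

Yes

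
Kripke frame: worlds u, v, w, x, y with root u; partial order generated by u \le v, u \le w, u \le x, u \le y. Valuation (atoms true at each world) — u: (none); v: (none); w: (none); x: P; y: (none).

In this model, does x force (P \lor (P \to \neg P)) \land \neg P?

x \nVdash (P \lor (P \to \neg P)) \land \neg P since x fails \neg P.

No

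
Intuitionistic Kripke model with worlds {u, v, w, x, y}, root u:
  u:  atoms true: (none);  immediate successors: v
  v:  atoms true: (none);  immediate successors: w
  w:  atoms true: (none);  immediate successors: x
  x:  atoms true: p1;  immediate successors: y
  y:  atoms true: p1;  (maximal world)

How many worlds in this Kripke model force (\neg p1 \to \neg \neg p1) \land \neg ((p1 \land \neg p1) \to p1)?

0

u: does not force it — u \nVdash (\neg p1 \to \neg \neg p1) \land \neg ((p1 \land \neg p1) \to p1) since u fails \neg ((p1 \land \neg p1) \to p1).
v: does not force it.
w: does not force it.
x: does not force it.
y: does not force it.
Worlds forcing the formula: { }.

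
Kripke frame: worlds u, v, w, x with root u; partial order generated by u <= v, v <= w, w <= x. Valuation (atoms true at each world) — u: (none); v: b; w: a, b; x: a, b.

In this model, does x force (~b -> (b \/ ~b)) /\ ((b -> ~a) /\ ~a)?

x ||-/- (~b -> (b \/ ~b)) /\ ((b -> ~a) /\ ~a) since x fails (b -> ~a) /\ ~a.

No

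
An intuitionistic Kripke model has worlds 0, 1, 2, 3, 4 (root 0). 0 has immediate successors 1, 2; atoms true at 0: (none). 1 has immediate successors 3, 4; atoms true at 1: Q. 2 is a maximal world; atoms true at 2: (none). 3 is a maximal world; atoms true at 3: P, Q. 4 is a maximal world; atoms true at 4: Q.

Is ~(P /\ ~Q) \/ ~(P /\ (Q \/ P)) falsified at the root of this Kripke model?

No

0 ||- ~(P /\ ~Q) \/ ~(P /\ (Q \/ P)) via the disjunct ~(P /\ ~Q).
So the root 0 forces ~(P /\ ~Q) \/ ~(P /\ (Q \/ P)); the model is not a countermodel.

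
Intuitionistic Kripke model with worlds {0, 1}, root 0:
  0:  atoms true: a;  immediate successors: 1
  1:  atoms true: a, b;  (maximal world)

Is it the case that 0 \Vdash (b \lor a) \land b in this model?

No

0 \nVdash (b \lor a) \land b since 0 fails b.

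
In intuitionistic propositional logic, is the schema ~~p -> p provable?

No

This is double-negation elimination, which is not intuitionistically valid.
A Kripke countermodel: worlds s0, s1; order generated by s0 <= s1; atoms true at each world — s0:{}; s1:{p}.
s0 ||-/- ~~p -> p: already at s0 itself, s0 ||- ~~p but s0 ||-/- p.
s0 lacks atom p, so s0 ||-/- p.
So the root s0 does not force the formula.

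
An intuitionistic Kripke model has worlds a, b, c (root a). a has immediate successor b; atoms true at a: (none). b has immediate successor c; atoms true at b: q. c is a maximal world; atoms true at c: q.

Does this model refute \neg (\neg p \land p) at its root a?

a \Vdash \neg (\neg p \land p): no world accessible from a forces \neg p \land p.
So the root a forces \neg (\neg p \land p); the model is not a countermodel.

No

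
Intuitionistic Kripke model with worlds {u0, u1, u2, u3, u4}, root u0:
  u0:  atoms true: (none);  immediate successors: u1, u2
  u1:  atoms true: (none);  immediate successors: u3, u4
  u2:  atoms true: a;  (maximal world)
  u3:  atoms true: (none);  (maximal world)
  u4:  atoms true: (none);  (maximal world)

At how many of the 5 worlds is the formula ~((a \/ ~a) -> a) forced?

u0: does not force it — u0 ||-/- ~((a \/ ~a) -> a) since u2 is accessible from u0 and u2 ||- (a \/ ~a) -> a.
u1: forces it.
u2: does not force it — u2 ||-/- ~((a \/ ~a) -> a) since u2 is accessible from u2 and u2 ||- (a \/ ~a) -> a.
u3: forces it.
u4: forces it.
Worlds forcing the formula: {u1, u3, u4}.

3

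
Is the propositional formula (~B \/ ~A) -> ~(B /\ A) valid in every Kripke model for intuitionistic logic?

This is a constructively valid De Morgan direction (disjunction of negations to negated conjunction), which is intuitionistically derivable.
If ~B holds at a world then no accessible world forces B, hence none forces B /\ A; likewise for ~A.

Yes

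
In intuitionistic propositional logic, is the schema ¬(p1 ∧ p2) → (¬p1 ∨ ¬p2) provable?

No

This is the constructively invalid direction of De Morgan's law for conjunction, which is not intuitionistically valid.
A Kripke countermodel: worlds 0, 1, 2; order generated by 0 ≤ 1, 0 ≤ 2; atoms true at each world — 0:{}; 1:{p1}; 2:{p2}.
0 ⊮ ¬(p1 ∧ p2) → (¬p1 ∨ ¬p2): already at 0 itself, 0 ⊩ ¬(p1 ∧ p2) but 0 ⊮ ¬p1 ∨ ¬p2.
0 ⊮ ¬p1 ∨ ¬p2: neither disjunct is forced at 0.
0 ⊮ ¬p1 since 1 is accessible from 0 and 1 ⊩ p1.
So the root 0 does not force the formula.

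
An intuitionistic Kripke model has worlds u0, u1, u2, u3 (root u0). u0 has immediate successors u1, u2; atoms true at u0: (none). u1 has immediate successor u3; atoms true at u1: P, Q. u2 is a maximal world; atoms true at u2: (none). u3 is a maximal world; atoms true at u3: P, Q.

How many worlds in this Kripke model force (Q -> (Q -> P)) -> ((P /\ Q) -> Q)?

4

u0: forces it.
u1: forces it.
u2: forces it.
u3: forces it.
Worlds forcing the formula: {u0, u1, u2, u3}.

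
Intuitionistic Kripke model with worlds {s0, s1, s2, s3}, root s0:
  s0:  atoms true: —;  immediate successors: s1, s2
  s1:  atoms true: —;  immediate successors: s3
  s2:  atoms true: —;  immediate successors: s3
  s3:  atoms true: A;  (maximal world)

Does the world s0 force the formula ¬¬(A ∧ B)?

s0 ⊮ ¬¬(A ∧ B) since s0 is accessible from s0 and s0 ⊩ ¬(A ∧ B).
s0 ⊩ ¬(A ∧ B): no world accessible from s0 forces A ∧ B.

No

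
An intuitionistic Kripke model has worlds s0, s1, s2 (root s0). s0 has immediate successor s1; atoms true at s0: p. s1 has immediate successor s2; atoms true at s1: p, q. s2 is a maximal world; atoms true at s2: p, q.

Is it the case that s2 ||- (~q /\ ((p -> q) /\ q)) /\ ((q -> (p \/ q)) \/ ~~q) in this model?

s2 ||-/- (~q /\ ((p -> q) /\ q)) /\ ((q -> (p \/ q)) \/ ~~q) since s2 fails ~q /\ ((p -> q) /\ q).

No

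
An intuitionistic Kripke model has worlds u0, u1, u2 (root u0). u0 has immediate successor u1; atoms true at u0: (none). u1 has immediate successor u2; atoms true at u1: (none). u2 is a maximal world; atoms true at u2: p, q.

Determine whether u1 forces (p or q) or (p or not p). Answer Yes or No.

u1 does not force (p or q) or (p or not p): neither disjunct is forced at u1.
u1 does not force p or q: neither disjunct is forced at u1.
u1 lacks atom p, so u1 does not force p.

No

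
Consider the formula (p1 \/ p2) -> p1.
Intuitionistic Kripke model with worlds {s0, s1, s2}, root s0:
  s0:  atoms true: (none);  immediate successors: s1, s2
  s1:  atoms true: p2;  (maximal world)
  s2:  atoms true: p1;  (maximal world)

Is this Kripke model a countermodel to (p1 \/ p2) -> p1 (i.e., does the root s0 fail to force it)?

s0 ||-/- (p1 \/ p2) -> p1: at the accessible world s1, s1 ||- p1 \/ p2 but s1 ||-/- p1.
s1 lacks atom p1, so s1 ||-/- p1.
So the root s0 does not force (p1 \/ p2) -> p1; the model is a countermodel.

Yes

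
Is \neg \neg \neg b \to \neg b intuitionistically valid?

Yes

This is triple-negation reduction, which is intuitionistically derivable.
Assume \neg \neg \neg b and suppose b. Then \neg \neg b (double-negation introduction), contradicting \neg \neg \neg b. So \neg b.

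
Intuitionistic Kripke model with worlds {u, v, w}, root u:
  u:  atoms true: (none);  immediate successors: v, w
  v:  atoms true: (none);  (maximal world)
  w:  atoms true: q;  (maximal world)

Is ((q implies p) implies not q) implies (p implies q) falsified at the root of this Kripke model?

u forces ((q implies p) implies not q) implies (p implies q): every world accessible from u that forces (q implies p) implies not q (namely u, v, w) also forces p implies q.
So the root u forces ((q implies p) implies not q) implies (p implies q); the model is not a countermodel.

No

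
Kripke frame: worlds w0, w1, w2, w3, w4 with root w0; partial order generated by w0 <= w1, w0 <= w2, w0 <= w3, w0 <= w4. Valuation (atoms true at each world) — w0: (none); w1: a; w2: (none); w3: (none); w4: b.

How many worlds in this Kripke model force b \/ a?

w0: does not force it — w0 ||-/- b \/ a: neither disjunct is forced at w0.
w1: forces it.
w2: does not force it.
w3: does not force it.
w4: forces it.
Worlds forcing the formula: {w1, w4}.

2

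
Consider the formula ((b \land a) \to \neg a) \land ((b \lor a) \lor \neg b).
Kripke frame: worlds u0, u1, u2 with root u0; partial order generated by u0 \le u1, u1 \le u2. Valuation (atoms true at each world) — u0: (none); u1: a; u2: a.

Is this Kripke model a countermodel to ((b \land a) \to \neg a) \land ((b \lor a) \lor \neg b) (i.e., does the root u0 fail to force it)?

No

u0 \Vdash ((b \land a) \to \neg a) \land ((b \lor a) \lor \neg b) since u0 forces both conjuncts.
So the root u0 forces ((b \land a) \to \neg a) \land ((b \lor a) \lor \neg b); the model is not a countermodel.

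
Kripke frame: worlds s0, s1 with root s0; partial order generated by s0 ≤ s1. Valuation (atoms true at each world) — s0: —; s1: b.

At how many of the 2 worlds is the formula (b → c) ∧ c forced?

s0: does not force it — s0 ⊮ (b → c) ∧ c since s0 fails b → c.
s1: does not force it — s1 ⊮ (b → c) ∧ c since s1 fails b → c.
Worlds forcing the formula: { }.

0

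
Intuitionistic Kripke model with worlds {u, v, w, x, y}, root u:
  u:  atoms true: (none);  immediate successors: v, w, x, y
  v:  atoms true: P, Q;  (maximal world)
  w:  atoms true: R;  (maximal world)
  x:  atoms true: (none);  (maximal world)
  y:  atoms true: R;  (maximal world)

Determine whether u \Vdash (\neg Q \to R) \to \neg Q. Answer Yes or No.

u \nVdash (\neg Q \to R) \to \neg Q: at the accessible world v, v \Vdash \neg Q \to R but v \nVdash \neg Q.
v \nVdash \neg Q since v is accessible from v and v \Vdash Q.

No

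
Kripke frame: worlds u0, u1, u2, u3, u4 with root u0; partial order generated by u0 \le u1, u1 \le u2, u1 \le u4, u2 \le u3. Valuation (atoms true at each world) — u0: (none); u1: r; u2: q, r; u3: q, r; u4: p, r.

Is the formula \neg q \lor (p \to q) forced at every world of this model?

No

Not every world: u0 \nVdash \neg q \lor (p \to q).
u0 \nVdash \neg q \lor (p \to q): neither disjunct is forced at u0.
u0 \nVdash \neg q since u2 is accessible from u0 and u2 \Vdash q.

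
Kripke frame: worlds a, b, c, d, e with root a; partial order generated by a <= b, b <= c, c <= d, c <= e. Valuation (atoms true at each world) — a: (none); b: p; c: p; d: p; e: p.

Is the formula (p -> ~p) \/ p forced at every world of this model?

No

Not every world: a ||-/- (p -> ~p) \/ p.
a ||-/- (p -> ~p) \/ p: neither disjunct is forced at a.
a ||-/- p -> ~p: at the accessible world b, b ||- p but b ||-/- ~p.
b ||-/- ~p since b is accessible from b and b ||- p.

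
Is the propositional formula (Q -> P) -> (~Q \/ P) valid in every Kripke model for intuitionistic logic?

This is the material-implication-as-disjunction principle, which is not intuitionistically valid.
A Kripke countermodel: worlds 0, 1; order generated by 0 <= 1; atoms true at each world — 0:{}; 1:{P,Q}.
0 ||-/- (Q -> P) -> (~Q \/ P): already at 0 itself, 0 ||- Q -> P but 0 ||-/- ~Q \/ P.
0 ||-/- ~Q \/ P: neither disjunct is forced at 0.
0 ||-/- ~Q since 1 is accessible from 0 and 1 ||- Q.
So the root 0 does not force the formula.

No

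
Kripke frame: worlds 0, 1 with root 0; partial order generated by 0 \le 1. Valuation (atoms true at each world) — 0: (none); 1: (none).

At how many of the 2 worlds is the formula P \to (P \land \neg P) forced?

2

0: forces it.
1: forces it.
Worlds forcing the formula: {0, 1}.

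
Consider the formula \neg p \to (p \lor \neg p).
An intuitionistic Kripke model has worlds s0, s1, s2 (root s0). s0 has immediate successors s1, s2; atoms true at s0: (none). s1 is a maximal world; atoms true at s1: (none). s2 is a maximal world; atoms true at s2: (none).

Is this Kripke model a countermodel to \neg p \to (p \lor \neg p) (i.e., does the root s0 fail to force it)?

No

s0 \Vdash \neg p \to (p \lor \neg p): every world accessible from s0 that forces \neg p (namely s0, s1, s2) also forces p \lor \neg p.
So the root s0 forces \neg p \to (p \lor \neg p); the model is not a countermodel.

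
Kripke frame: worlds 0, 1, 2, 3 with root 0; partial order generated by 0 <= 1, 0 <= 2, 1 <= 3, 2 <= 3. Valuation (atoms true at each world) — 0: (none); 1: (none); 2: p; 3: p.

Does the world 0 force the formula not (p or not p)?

No

0 does not force not (p or not p) since 2 is accessible from 0 and 2 forces p or not p.
2 forces p or not p via the disjunct p.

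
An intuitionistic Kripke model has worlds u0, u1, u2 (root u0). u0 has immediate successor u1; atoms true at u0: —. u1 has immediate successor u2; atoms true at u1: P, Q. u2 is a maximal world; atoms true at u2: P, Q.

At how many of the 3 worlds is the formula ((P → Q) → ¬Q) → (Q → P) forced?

u0: forces it.
u1: forces it.
u2: forces it.
Worlds forcing the formula: {u0, u1, u2}.

3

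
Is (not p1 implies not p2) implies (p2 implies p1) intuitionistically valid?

No

This is the converse of contraposition, which is not intuitionistically valid.
A Kripke countermodel: worlds w0, w1; order generated by w0 <= w1; atoms true at each world — w0:{p2}; w1:{p1,p2}.
w0 does not force (not p1 implies not p2) implies (p2 implies p1): already at w0 itself, w0 forces not p1 implies not p2 but w0 does not force p2 implies p1.
w0 does not force p2 implies p1: already at w0 itself, w0 forces p2 but w0 does not force p1.
w0 lacks atom p1, so w0 does not force p1.
So the root w0 does not force the formula.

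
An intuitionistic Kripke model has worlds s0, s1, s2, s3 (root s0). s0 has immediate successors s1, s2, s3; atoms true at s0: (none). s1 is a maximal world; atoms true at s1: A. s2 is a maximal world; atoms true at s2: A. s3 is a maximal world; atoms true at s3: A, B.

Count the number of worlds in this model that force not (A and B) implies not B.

4

s0: forces it.
s1: forces it.
s2: forces it.
s3: forces it.
Worlds forcing the formula: {s0, s1, s2, s3}.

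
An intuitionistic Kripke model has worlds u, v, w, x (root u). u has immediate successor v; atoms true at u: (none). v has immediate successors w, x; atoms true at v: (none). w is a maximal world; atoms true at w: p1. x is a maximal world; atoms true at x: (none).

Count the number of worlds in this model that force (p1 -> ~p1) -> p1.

u: does not force it — u ||-/- (p1 -> ~p1) -> p1: at the accessible world x, x ||- p1 -> ~p1 but x ||-/- p1.
v: does not force it — v ||-/- (p1 -> ~p1) -> p1: at the accessible world x, x ||- p1 -> ~p1 but x ||-/- p1.
w: forces it.
x: does not force it.
Worlds forcing the formula: {w}.

1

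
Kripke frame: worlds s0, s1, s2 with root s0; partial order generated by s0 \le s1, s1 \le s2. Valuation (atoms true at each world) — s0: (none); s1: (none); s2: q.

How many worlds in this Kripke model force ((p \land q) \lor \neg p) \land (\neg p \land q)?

s0: does not force it — s0 \nVdash ((p \land q) \lor \neg p) \land (\neg p \land q) since s0 fails \neg p \land q.
s1: does not force it — s1 \nVdash ((p \land q) \lor \neg p) \land (\neg p \land q) since s1 fails \neg p \land q.
s2: forces it.
Worlds forcing the formula: {s2}.

1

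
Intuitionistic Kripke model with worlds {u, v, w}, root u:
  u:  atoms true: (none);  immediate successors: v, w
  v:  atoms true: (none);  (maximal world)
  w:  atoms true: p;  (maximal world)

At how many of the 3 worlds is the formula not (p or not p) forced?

u: does not force it — u does not force not (p or not p) since v is accessible from u and v forces p or not p.
v: does not force it — v does not force not (p or not p) since v is accessible from v and v forces p or not p.
w: does not force it.
Worlds forcing the formula: { }.

0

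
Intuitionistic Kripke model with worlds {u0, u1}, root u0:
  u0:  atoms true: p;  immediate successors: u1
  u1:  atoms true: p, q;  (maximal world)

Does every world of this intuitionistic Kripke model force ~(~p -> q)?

No

Not every world: u0 ||-/- ~(~p -> q).
u0 ||-/- ~(~p -> q) since u0 is accessible from u0 and u0 ||- ~p -> q.
u0 ||- ~p -> q vacuously: no world accessible from u0 forces the antecedent ~p.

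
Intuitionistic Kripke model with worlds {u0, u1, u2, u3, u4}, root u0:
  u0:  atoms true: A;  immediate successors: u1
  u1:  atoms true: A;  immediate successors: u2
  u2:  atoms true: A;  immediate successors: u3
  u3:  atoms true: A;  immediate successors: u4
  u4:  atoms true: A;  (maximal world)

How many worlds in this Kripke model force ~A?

0

u0: does not force it — u0 ||-/- ~A since u0 is accessible from u0 and u0 ||- A.
u1: does not force it — u1 ||-/- ~A since u1 is accessible from u1 and u1 ||- A.
u2: does not force it.
u3: does not force it.
u4: does not force it.
Worlds forcing the formula: { }.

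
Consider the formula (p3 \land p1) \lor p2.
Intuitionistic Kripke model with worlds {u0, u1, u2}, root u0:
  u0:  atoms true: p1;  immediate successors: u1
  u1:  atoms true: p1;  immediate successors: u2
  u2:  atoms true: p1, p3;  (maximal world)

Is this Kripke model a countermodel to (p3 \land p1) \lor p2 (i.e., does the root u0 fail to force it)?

Yes

u0 \nVdash (p3 \land p1) \lor p2: neither disjunct is forced at u0.
u0 \nVdash p3 \land p1 since u0 fails p3.
So the root u0 does not force (p3 \land p1) \lor p2; the model is a countermodel.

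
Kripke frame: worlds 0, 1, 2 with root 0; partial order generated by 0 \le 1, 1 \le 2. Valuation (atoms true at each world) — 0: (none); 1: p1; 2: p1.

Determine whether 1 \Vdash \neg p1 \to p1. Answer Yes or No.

Yes

1 \Vdash \neg p1 \to p1 vacuously: no world accessible from 1 forces the antecedent \neg p1.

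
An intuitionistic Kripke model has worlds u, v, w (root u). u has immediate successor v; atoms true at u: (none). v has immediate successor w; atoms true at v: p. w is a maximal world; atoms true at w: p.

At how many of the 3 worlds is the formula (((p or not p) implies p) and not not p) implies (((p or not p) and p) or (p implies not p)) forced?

2

u: does not force it — u does not force (((p or not p) implies p) and not not p) implies (((p or not p) and p) or (p implies not p)): already at u itself, u forces ((p or not p) implies p) and not not p but u does not force ((p or not p) and p) or (p implies not p).
v: forces it.
w: forces it.
Worlds forcing the formula: {v, w}.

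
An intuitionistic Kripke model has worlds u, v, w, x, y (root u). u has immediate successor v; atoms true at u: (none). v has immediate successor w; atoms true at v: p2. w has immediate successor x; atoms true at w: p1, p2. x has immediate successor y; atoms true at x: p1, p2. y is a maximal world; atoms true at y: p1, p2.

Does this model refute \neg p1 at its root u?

Yes

u \nVdash \neg p1 since w is accessible from u and w \Vdash p1.
So the root u does not force \neg p1; the model is a countermodel.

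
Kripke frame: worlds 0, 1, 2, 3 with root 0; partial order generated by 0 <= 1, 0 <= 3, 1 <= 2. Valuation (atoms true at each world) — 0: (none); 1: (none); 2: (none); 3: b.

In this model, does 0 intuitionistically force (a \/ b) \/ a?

No

0 ||-/- (a \/ b) \/ a: neither disjunct is forced at 0.
0 ||-/- a \/ b: neither disjunct is forced at 0.
0 lacks atom a, so 0 ||-/- a.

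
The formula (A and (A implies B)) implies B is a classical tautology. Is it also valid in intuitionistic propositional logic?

This is modus ponens in implicational form, which is intuitionistically derivable.
If a world forces A and A implies B, then applying the implication at that world (which is accessible from itself) gives B.

Yes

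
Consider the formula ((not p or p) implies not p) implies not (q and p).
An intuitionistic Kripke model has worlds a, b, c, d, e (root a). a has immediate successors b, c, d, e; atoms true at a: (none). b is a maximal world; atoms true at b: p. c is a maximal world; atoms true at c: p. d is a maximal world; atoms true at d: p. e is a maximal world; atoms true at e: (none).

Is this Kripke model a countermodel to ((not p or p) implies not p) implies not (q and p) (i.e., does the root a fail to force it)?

No

a forces ((not p or p) implies not p) implies not (q and p): every world accessible from a that forces (not p or p) implies not p (namely e) also forces not (q and p).
So the root a forces ((not p or p) implies not p) implies not (q and p); the model is not a countermodel.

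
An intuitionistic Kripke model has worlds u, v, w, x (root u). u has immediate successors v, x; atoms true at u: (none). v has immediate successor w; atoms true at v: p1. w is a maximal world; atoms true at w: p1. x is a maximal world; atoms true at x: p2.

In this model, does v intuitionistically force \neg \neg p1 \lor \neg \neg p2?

Yes

v \Vdash \neg \neg p1 \lor \neg \neg p2 via the disjunct \neg \neg p1.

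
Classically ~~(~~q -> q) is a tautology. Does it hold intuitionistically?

This is the double negation of double-negation elimination, which is intuitionistically derivable.
By Glivenko's theorem the double negation of any classical propositional tautology is intuitionistically provable; ~~q -> q is classically a tautology.

Yes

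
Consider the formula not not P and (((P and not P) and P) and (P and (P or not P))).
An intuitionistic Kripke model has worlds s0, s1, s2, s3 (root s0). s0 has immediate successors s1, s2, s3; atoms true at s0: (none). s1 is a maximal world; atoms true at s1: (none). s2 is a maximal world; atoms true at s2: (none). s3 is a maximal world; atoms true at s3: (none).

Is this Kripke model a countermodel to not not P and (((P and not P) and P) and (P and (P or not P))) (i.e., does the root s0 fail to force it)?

s0 does not force not not P and (((P and not P) and P) and (P and (P or not P))) since s0 fails not not P.
So the root s0 does not force not not P and (((P and not P) and P) and (P and (P or not P))); the model is a countermodel.

Yes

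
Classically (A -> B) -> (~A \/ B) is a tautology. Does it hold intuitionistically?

This is the material-implication-as-disjunction principle, which is not intuitionistically valid.
A Kripke countermodel: worlds a, b; order generated by a <= b; atoms true at each world — a:{}; b:{A,B}.
a ||-/- (A -> B) -> (~A \/ B): already at a itself, a ||- A -> B but a ||-/- ~A \/ B.
a ||-/- ~A \/ B: neither disjunct is forced at a.
a ||-/- ~A since b is accessible from a and b ||- A.
So the root a does not force the formula.

No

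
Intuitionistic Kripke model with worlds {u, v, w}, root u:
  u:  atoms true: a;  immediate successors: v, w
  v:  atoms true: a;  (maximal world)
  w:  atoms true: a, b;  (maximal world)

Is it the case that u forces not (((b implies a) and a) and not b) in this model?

u does not force not (((b implies a) and a) and not b) since v is accessible from u and v forces ((b implies a) and a) and not b.
v forces ((b implies a) and a) and not b since v forces both conjuncts.

No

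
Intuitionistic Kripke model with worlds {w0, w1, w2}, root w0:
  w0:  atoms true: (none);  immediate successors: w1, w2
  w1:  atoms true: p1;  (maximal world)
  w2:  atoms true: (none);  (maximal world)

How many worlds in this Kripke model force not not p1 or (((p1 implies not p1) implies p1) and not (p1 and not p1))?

w0: does not force it — w0 does not force not not p1 or (((p1 implies not p1) implies p1) and not (p1 and not p1)): neither disjunct is forced at w0.
w1: forces it.
w2: does not force it — w2 does not force not not p1 or (((p1 implies not p1) implies p1) and not (p1 and not p1)): neither disjunct is forced at w2.
Worlds forcing the formula: {w1}.

1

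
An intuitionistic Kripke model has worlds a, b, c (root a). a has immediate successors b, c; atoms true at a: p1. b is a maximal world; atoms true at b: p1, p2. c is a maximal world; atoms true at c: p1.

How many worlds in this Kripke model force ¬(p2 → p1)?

a: does not force it — a ⊮ ¬(p2 → p1) since a is accessible from a and a ⊩ p2 → p1.
b: does not force it — b ⊮ ¬(p2 → p1) since b is accessible from b and b ⊩ p2 → p1.
c: does not force it — c ⊮ ¬(p2 → p1) since c is accessible from c and c ⊩ p2 → p1.
Worlds forcing the formula: { }.

0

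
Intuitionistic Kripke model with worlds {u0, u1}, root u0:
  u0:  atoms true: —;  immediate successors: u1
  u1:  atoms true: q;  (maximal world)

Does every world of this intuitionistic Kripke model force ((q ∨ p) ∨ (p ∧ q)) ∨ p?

Not every world: u0 ⊮ ((q ∨ p) ∨ (p ∧ q)) ∨ p.
u0 ⊮ ((q ∨ p) ∨ (p ∧ q)) ∨ p: neither disjunct is forced at u0.
u0 ⊮ (q ∨ p) ∨ (p ∧ q): neither disjunct is forced at u0.
u0 ⊮ q ∨ p: neither disjunct is forced at u0.

No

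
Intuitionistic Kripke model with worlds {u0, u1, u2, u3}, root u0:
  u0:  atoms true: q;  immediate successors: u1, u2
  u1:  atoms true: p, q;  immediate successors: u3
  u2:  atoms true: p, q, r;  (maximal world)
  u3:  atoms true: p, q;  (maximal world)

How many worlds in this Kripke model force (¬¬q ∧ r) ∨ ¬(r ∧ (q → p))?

u0: does not force it — u0 ⊮ (¬¬q ∧ r) ∨ ¬(r ∧ (q → p)): neither disjunct is forced at u0.
u1: forces it.
u2: forces it.
u3: forces it.
Worlds forcing the formula: {u1, u2, u3}.

3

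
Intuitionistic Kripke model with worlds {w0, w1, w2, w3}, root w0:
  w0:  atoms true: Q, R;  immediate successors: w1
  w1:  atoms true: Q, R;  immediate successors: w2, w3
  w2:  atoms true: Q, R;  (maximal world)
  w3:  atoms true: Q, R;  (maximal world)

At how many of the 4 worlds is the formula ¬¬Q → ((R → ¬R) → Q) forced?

4

w0: forces it.
w1: forces it.
w2: forces it.
w3: forces it.
Worlds forcing the formula: {w0, w1, w2, w3}.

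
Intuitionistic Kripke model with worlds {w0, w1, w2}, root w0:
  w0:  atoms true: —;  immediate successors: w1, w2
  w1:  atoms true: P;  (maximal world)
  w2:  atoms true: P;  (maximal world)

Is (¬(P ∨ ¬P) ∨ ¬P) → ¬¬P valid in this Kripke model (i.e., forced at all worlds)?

w0 ⊩ (¬(P ∨ ¬P) ∨ ¬P) → ¬¬P vacuously: no world accessible from w0 forces the antecedent ¬(P ∨ ¬P) ∨ ¬P.
Since the root w0 forces (¬(P ∨ ¬P) ∨ ¬P) → ¬¬P and forcing is persistent (monotone upward), every world forces it.

Yes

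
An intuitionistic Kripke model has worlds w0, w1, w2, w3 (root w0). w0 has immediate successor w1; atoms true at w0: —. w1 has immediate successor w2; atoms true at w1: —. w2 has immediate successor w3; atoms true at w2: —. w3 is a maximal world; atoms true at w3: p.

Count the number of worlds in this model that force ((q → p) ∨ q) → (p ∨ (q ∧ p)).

w0: does not force it — w0 ⊮ ((q → p) ∨ q) → (p ∨ (q ∧ p)): already at w0 itself, w0 ⊩ (q → p) ∨ q but w0 ⊮ p ∨ (q ∧ p).
w1: does not force it — w1 ⊮ ((q → p) ∨ q) → (p ∨ (q ∧ p)): already at w1 itself, w1 ⊩ (q → p) ∨ q but w1 ⊮ p ∨ (q ∧ p).
w2: does not force it.
w3: forces it.
Worlds forcing the formula: {w3}.

1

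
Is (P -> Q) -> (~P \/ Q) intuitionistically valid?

No

This is the material-implication-as-disjunction principle, which is not intuitionistically valid.
A Kripke countermodel: worlds u, v; order generated by u <= v; atoms true at each world — u:{}; v:{P,Q}.
u ||-/- (P -> Q) -> (~P \/ Q): already at u itself, u ||- P -> Q but u ||-/- ~P \/ Q.
u ||-/- ~P \/ Q: neither disjunct is forced at u.
u ||-/- ~P since v is accessible from u and v ||- P.
So the root u does not force the formula.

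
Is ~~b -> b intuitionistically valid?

This is double-negation elimination, which is not intuitionistically valid.
A Kripke countermodel: worlds u0, u1; order generated by u0 <= u1; atoms true at each world — u0:{}; u1:{b}.
u0 ||-/- ~~b -> b: already at u0 itself, u0 ||- ~~b but u0 ||-/- b.
u0 lacks atom b, so u0 ||-/- b.
So the root u0 does not force the formula.

No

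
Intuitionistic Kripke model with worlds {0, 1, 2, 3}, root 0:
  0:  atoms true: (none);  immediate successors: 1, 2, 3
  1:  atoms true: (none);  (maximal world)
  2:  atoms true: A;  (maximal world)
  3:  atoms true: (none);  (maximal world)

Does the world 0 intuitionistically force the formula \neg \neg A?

0 \nVdash \neg \neg A since 1 is accessible from 0 and 1 \Vdash \neg A.
1 \Vdash \neg A: no world accessible from 1 forces A.

No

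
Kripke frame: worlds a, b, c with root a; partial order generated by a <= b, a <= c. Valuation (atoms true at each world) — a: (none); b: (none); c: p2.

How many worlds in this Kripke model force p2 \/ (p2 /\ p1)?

1

a: does not force it — a ||-/- p2 \/ (p2 /\ p1): neither disjunct is forced at a.
b: does not force it — b ||-/- p2 \/ (p2 /\ p1): neither disjunct is forced at b.
c: forces it.
Worlds forcing the formula: {c}.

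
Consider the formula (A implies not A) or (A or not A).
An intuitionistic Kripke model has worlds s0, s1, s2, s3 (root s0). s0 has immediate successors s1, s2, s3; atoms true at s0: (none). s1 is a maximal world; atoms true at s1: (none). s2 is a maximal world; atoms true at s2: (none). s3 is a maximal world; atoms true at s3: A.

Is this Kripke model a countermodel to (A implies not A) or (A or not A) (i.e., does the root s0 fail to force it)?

Yes

s0 does not force (A implies not A) or (A or not A): neither disjunct is forced at s0.
s0 does not force A implies not A: at the accessible world s3, s3 forces A but s3 does not force not A.
s3 does not force not A since s3 is accessible from s3 and s3 forces A.
So the root s0 does not force (A implies not A) or (A or not A); the model is a countermodel.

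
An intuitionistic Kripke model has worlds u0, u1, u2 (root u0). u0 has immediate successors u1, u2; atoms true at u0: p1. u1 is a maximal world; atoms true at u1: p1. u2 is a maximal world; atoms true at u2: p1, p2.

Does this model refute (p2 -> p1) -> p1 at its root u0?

No

u0 ||- (p2 -> p1) -> p1: every world accessible from u0 that forces p2 -> p1 (namely u0, u1, u2) also forces p1.
So the root u0 forces (p2 -> p1) -> p1; the model is not a countermodel.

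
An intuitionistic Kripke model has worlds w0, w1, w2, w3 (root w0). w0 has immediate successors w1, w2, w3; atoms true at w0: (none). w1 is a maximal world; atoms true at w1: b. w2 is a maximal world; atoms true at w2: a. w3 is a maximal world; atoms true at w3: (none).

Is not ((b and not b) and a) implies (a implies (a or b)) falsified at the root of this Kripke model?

w0 forces not ((b and not b) and a) implies (a implies (a or b)): every world accessible from w0 that forces not ((b and not b) and a) (namely w0, w1, w2, w3) also forces a implies (a or b).
So the root w0 forces not ((b and not b) and a) implies (a implies (a or b)); the model is not a countermodel.

No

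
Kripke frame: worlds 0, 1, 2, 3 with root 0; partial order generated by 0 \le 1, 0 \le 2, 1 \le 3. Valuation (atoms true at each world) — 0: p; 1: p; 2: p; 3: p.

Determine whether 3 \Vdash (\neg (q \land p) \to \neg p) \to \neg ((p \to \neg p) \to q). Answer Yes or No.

Yes

3 \Vdash (\neg (q \land p) \to \neg p) \to \neg ((p \to \neg p) \to q) vacuously: no world accessible from 3 forces the antecedent \neg (q \land p) \to \neg p.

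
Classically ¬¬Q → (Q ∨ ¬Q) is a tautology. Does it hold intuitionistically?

This is a variant of double-negation elimination (deriving excluded middle from double negation), which is not intuitionistically valid.
A Kripke countermodel: worlds a, b; order generated by a ≤ b; atoms true at each world — a:{}; b:{Q}.
a ⊮ ¬¬Q → (Q ∨ ¬Q): already at a itself, a ⊩ ¬¬Q but a ⊮ Q ∨ ¬Q.
a ⊮ Q ∨ ¬Q: neither disjunct is forced at a.
a lacks atom Q, so a ⊮ Q.
So the root a does not force the formula.

No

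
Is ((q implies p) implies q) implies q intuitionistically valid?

No

This is Peirce's law, which is not intuitionistically valid.
A Kripke countermodel: worlds u, v; order generated by u <= v; atoms true at each world — u:{}; v:{q}.
u does not force ((q implies p) implies q) implies q: already at u itself, u forces (q implies p) implies q but u does not force q.
u lacks atom q, so u does not force q.
So the root u does not force the formula.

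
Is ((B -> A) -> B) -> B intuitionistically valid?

This is Peirce's law, which is not intuitionistically valid.
A Kripke countermodel: worlds u, v; order generated by u <= v; atoms true at each world — u:{}; v:{B}.
u ||-/- ((B -> A) -> B) -> B: already at u itself, u ||- (B -> A) -> B but u ||-/- B.
u lacks atom B, so u ||-/- B.
So the root u does not force the formula.

No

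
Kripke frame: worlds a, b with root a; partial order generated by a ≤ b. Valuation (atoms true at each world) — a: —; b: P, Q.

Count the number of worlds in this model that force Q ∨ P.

1

a: does not force it — a ⊮ Q ∨ P: neither disjunct is forced at a.
b: forces it.
Worlds forcing the formula: {b}.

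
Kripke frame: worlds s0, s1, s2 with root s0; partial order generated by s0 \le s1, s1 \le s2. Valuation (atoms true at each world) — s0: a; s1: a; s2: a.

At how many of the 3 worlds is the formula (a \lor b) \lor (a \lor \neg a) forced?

s0: forces it.
s1: forces it.
s2: forces it.
Worlds forcing the formula: {s0, s1, s2}.

3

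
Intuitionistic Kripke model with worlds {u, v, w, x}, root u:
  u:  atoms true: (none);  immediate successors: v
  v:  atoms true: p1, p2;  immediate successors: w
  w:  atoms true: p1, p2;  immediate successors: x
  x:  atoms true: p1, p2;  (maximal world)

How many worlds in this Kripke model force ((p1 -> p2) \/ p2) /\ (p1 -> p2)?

u: forces it.
v: forces it.
w: forces it.
x: forces it.
Worlds forcing the formula: {u, v, w, x}.

4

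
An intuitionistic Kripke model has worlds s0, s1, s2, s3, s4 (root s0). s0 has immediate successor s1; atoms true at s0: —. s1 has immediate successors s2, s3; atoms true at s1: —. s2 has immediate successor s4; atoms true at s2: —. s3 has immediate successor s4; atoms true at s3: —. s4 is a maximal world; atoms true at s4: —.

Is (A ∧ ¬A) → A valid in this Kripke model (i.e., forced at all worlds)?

Yes

s0 ⊩ (A ∧ ¬A) → A vacuously: no world accessible from s0 forces the antecedent A ∧ ¬A.
Since the root s0 forces (A ∧ ¬A) → A and forcing is persistent (monotone upward), every world forces it.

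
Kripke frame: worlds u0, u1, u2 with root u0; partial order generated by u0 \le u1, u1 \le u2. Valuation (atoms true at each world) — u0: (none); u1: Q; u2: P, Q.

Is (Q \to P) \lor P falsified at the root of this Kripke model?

Yes

u0 \nVdash (Q \to P) \lor P: neither disjunct is forced at u0.
u0 \nVdash Q \to P: at the accessible world u1, u1 \Vdash Q but u1 \nVdash P.
u1 lacks atom P, so u1 \nVdash P.
So the root u0 does not force (Q \to P) \lor P; the model is a countermodel.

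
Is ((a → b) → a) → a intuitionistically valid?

This is Peirce's law, which is not intuitionistically valid.
A Kripke countermodel: worlds 0, 1; order generated by 0 ≤ 1; atoms true at each world — 0:{}; 1:{a}.
0 ⊮ ((a → b) → a) → a: already at 0 itself, 0 ⊩ (a → b) → a but 0 ⊮ a.
0 lacks atom a, so 0 ⊮ a.
So the root 0 does not force the formula.

No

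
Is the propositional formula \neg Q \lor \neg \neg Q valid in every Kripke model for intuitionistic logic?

This is the weak law of excluded middle, which is not intuitionistically valid.
A Kripke countermodel: worlds u, v, w; order generated by u \le v, u \le w; atoms true at each world — u:{}; v:{Q}; w:{}.
u \nVdash \neg Q \lor \neg \neg Q: neither disjunct is forced at u.
u \nVdash \neg Q since v is accessible from u and v \Vdash Q.
So the root u does not force the formula.

No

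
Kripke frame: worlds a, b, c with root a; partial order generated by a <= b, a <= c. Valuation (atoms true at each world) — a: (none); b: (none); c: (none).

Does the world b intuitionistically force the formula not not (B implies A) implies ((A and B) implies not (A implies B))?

b forces not not (B implies A) implies ((A and B) implies not (A implies B)): every world accessible from b that forces not not (B implies A) (namely b) also forces (A and B) implies not (A implies B).

Yes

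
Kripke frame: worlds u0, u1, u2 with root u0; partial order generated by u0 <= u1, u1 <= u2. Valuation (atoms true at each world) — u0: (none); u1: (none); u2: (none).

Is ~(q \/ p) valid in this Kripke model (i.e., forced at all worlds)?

u0 ||- ~(q \/ p): no world accessible from u0 forces q \/ p.
Since the root u0 forces ~(q \/ p) and forcing is persistent (monotone upward), every world forces it.

Yes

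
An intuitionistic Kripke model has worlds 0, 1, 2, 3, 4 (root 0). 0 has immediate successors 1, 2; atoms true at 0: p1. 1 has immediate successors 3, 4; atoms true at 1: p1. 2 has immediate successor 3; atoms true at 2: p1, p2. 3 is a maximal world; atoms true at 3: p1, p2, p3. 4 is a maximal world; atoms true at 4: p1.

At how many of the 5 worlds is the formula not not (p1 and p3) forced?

2

0: does not force it — 0 does not force not not (p1 and p3) since 4 is accessible from 0 and 4 forces not (p1 and p3).
1: does not force it — 1 does not force not not (p1 and p3) since 4 is accessible from 1 and 4 forces not (p1 and p3).
2: forces it.
3: forces it.
4: does not force it — 4 does not force not not (p1 and p3) since 4 is accessible from 4 and 4 forces not (p1 and p3).
Worlds forcing the formula: {2, 3}.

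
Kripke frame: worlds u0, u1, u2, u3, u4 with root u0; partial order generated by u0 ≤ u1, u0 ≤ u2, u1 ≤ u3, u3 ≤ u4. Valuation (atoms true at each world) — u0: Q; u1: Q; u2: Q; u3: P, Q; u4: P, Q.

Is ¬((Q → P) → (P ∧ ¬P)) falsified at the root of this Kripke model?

u0 ⊮ ¬((Q → P) → (P ∧ ¬P)) since u2 is accessible from u0 and u2 ⊩ (Q → P) → (P ∧ ¬P).
u2 ⊩ (Q → P) → (P ∧ ¬P) vacuously: no world accessible from u2 forces the antecedent Q → P.
So the root u0 does not force ¬((Q → P) → (P ∧ ¬P)); the model is a countermodel.

Yes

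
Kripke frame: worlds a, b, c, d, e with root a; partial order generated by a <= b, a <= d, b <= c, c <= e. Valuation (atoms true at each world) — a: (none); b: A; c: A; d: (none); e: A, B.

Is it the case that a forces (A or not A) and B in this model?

a does not force (A or not A) and B since a fails A or not A.

No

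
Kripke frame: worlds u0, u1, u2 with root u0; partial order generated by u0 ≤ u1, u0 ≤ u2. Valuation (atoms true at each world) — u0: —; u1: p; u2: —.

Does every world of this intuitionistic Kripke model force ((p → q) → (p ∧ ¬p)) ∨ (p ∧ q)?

Not every world: u0 ⊮ ((p → q) → (p ∧ ¬p)) ∨ (p ∧ q).
u0 ⊮ ((p → q) → (p ∧ ¬p)) ∨ (p ∧ q): neither disjunct is forced at u0.
u0 ⊮ (p → q) → (p ∧ ¬p): at the accessible world u2, u2 ⊩ p → q but u2 ⊮ p ∧ ¬p.
u2 ⊮ p ∧ ¬p since u2 fails p.

No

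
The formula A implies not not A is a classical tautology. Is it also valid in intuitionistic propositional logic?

This is double-negation introduction, which is intuitionistically derivable.
If a world forces A then every accessible world forces A (persistence), so none forces not A; hence not not A.

Yes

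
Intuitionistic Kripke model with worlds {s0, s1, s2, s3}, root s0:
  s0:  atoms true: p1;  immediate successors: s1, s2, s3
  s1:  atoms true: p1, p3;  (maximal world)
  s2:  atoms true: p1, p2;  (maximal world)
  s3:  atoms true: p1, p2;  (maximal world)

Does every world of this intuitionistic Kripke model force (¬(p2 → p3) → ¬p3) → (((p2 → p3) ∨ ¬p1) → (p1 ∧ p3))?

s0 ⊩ (¬(p2 → p3) → ¬p3) → (((p2 → p3) ∨ ¬p1) → (p1 ∧ p3)): every world accessible from s0 that forces ¬(p2 → p3) → ¬p3 (namely s0, s1, s2, s3) also forces ((p2 → p3) ∨ ¬p1) → (p1 ∧ p3).
Since the root s0 forces (¬(p2 → p3) → ¬p3) → (((p2 → p3) ∨ ¬p1) → (p1 ∧ p3)) and forcing is persistent (monotone upward), every world forces it.

Yes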